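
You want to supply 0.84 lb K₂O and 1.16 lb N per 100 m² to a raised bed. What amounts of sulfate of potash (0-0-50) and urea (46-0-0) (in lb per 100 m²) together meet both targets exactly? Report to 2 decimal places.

1.68 lb sulfate of potash, 2.52 lb urea

With a, b = lb per 100 m² of sulfate of potash and urea:
K₂O: 0.5·a + 0·b = 0.84
N: 0·a + 0.46·b = 1.16
Solving simultaneously: a = 1.68, b = 2.52174.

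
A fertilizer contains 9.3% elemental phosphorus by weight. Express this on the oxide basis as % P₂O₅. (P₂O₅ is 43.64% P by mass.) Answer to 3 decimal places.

%P₂O₅ = 9.3 / 0.4364 = 21.3107%.

21.311% P₂O₅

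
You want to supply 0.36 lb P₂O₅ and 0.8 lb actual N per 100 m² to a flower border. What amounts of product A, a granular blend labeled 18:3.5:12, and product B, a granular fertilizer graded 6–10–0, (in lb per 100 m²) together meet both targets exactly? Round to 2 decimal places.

Per-100 m² balance (a = product A, b = product B):
P₂O₅: 0.035·a + 0.1·b = 0.36
N: 0.18·a + 0.06·b = 0.8
Solving simultaneously: a = 3.67296, b = 2.31447.

3.67 lb product A, 2.31 lb product B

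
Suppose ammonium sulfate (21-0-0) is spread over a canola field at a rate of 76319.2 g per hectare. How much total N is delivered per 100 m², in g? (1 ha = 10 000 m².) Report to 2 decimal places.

160.27 g N per hundred sq m

nitrogen per hectare = 76319.2 × 21% = 16027 g.
Convert to per 100 m²: 16027 × 0.01 = 160.2703 g.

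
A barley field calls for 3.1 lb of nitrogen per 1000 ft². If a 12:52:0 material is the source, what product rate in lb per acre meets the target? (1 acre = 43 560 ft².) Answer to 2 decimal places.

1125.30 lb of product per acre

Product per 1000 ft² = 3.1 / 12% = 25.8333 lb.
Convert to per acre: 25.8333 × 43.56 = 1125.3 lb.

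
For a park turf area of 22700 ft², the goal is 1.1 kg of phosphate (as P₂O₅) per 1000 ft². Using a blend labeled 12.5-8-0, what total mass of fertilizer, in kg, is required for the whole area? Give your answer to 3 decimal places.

312.125 kg

Product per 1000 ft² = 1.1 / 8% = 13.75 kg.
Total product = 13.75 × 22700 / 1000 = 312.125 kg.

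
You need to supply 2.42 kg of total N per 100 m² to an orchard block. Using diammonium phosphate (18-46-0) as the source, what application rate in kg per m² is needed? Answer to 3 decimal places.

Product per 100 m² = 2.42 / 18% = 13.4444 kg.
Convert to per m²: 13.4444 × 0.01 = 0.134444 kg.

0.134 kg of product per sq m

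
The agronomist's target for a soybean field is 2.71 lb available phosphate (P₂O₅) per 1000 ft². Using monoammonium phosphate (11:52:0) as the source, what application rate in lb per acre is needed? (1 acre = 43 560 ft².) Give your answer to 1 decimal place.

Product per 1000 ft² = 2.71 / 52% = 5.21154 lb.
Convert to per acre: 5.21154 × 43.56 = 227.015 lb.

227.0 lb of product per acre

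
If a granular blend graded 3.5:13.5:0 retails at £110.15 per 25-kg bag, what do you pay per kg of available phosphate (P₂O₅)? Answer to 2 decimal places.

P₂O₅ in bag = 25 × 13.5% = 3.375 kg.
Cost per kg P₂O₅ = £110.15 / 3.375 = £32.6370.

£32.64 per kg P₂O₅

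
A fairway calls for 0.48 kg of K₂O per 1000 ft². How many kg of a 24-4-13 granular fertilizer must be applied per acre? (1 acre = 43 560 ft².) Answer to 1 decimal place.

Product per 1000 ft² = 0.48 / 13% = 3.69231 kg.
Convert to per acre: 3.69231 × 43.56 = 160.837 kg.

160.8 kg of product per acre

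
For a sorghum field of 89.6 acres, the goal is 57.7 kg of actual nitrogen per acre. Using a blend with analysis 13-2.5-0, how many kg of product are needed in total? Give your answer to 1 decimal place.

Product per acre = 57.7 / 13% = 443.846 kg.
Total product = 443.846 × 89.6 = 39768.62 kg.

39768.6 kg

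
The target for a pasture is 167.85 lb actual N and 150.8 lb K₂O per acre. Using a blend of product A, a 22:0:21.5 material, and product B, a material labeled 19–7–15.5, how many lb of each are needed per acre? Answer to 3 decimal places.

390.407 lb product A, 431.370 lb product B

With a, b = lb per acre of product A and product B:
N: 0.22·a + 0.19·b = 167.85
K₂O: 0.215·a + 0.155·b = 150.8
Eliminate b: (row1) − 0.19/0.155·(row2) → -0.0435484·a = -17.0016, so a = 390.4074.
Then b = (150.8 − 0.215·390.4074) / 0.155 = 431.3704.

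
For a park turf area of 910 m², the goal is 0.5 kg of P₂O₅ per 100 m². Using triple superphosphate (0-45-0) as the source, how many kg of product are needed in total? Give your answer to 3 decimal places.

Product per 100 m² = 0.5 / 45% = 1.11111 kg.
Total product = 1.11111 × 910 / 100 = 10.1111 kg.

10.111 kg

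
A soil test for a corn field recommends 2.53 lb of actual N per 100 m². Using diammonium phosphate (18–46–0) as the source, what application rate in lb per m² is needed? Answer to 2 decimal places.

Product per 100 m² = 2.53 / 18% = 14.0556 lb.
Convert to per m²: 14.0556 × 0.01 = 0.140556 lb.

0.14 lb of product per sq m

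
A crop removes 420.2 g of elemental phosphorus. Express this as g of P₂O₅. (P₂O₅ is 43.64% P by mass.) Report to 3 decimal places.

962.878 g P₂O₅

P₂O₅ = 420.2 / 0.4364 = 962.8781 g.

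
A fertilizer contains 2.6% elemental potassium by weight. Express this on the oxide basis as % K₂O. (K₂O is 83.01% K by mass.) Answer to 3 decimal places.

%K₂O = 2.6 / 0.8301 = 3.13215%.

3.132% K₂O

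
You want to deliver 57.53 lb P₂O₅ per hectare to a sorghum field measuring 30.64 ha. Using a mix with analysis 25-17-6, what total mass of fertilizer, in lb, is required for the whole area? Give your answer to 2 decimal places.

10368.94 lb

Product per hectare = 57.53 / 17% = 338.412 lb.
Total product = 338.412 × 30.64 = 10368.936 lb.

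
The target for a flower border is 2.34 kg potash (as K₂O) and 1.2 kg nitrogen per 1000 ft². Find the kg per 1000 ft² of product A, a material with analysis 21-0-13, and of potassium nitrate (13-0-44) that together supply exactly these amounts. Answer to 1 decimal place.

Let a = kg of product A, b = kg of potassium nitrate (per 1000 ft²).
K₂O: 0.13·a + 0.44·b = 2.34
N: 0.21·a + 0.13·b = 1.2
Eliminate b: (row1) − 0.44/0.13·(row2) → -0.580769·a = -1.72154, so a = 2.96424.
Then b = (1.2 − 0.21·2.96424) / 0.13 = 4.44238.

3.0 kg product A, 4.4 kg potassium nitrate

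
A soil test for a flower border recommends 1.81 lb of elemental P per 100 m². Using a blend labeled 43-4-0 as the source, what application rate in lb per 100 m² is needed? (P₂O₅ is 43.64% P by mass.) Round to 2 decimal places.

103.69 lb of product per hundred sq m

As P₂O₅: 1.81 / 0.4364 = 4.14757 lb per 100 m².
Product per 100 m² = 4.14757 / 4% = 103.689 lb.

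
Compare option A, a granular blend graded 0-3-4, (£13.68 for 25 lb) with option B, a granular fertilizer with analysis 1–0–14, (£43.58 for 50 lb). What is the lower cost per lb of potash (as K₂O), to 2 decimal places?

option A: K₂O per bag = 25 × 4% = 1 lb; cost = 13.68 / 1 = £13.6800/lb K₂O.
option B: K₂O per bag = 50 × 14% = 7 lb; cost = 43.58 / 7 = £6.2257/lb K₂O.
option B is cheaper.

£6.23 per lb K₂O (option B)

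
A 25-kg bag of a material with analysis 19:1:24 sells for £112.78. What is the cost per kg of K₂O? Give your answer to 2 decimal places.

K₂O in bag = 25 × 24% = 6 kg.
Cost per kg K₂O = £112.78 / 6 = £18.7967.

£18.80 per kg K₂O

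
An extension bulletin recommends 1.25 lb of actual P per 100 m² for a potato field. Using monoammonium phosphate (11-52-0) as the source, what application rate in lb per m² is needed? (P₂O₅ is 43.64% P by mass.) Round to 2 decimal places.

0.06 lb of product per sq m

As P₂O₅: 1.25 / 0.4364 = 2.86434 lb per 100 m².
Product per 100 m² = 2.86434 / 52% = 5.50836 lb.
Convert to per m²: 5.50836 × 0.01 = 0.0550836 lb.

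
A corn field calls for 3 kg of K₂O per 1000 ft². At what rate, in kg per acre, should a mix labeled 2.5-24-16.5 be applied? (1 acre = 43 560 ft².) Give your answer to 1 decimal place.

792.0 kg of product per acre

Product per 1000 ft² = 3 / 16.5% = 18.1818 kg.
Convert to per acre: 18.1818 × 43.56 = 792 kg.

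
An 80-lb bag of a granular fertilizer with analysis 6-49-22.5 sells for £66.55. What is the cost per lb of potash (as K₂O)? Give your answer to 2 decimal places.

K₂O in bag = 80 × 22.5% = 18 lb.
Cost per lb K₂O = £66.55 / 18 = £3.6972.

£3.70 per lb K₂O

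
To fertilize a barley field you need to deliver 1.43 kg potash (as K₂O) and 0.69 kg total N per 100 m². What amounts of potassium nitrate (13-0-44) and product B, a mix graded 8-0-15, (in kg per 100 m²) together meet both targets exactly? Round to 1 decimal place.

Let a = kg of potassium nitrate, b = kg of product B (per 100 m²).
K₂O: 0.44·a + 0.15·b = 1.43
N: 0.13·a + 0.08·b = 0.69
Eliminate b: (row1) − 0.15/0.08·(row2) → 0.19625·a = 0.13625, so a = 0.694268.
Then b = (0.69 − 0.13·0.694268) / 0.08 = 7.49682.

0.7 kg potassium nitrate, 7.5 kg product B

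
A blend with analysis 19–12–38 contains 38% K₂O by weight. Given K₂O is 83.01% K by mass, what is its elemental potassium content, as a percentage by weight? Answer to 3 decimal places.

%K = 38 × 0.8301 = 31.5438%.

31.544% K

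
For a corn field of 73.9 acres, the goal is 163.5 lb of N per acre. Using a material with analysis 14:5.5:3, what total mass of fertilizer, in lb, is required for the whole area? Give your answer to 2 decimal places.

86304.64 lb

Product per acre = 163.5 / 14% = 1167.86 lb.
Total product = 1167.86 × 73.9 = 86304.643 lb.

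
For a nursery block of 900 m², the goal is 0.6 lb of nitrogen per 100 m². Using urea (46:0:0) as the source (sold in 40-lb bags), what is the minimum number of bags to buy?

Product per 100 m² = 0.6 / 46% = 1.30435 lb.
Total product = 1.30435 × 900 / 100 = 11.7391 lb.
Bags = ⌈11.7391 / 40⌉ = 1.

1 bags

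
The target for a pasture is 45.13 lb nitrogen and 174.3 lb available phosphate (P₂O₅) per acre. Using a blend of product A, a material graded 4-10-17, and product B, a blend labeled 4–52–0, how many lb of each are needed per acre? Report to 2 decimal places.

With a, b = lb per acre of product A and product B:
N: 0.04·a + 0.04·b = 45.13
P₂O₅: 0.1·a + 0.52·b = 174.3
Eliminate b: (row1) − 0.04/0.52·(row2) → 0.0323077·a = 31.7223, so a = 981.881.
Then b = (174.3 − 0.1·981.881) / 0.52 = 146.369.

981.88 lb product A, 146.37 lb product B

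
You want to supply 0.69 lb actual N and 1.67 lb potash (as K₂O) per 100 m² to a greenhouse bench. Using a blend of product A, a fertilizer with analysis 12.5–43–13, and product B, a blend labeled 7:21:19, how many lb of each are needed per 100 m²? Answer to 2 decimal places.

Per-100 m² balance (a = product A, b = product B):
N: 0.125·a + 0.07·b = 0.69
K₂O: 0.13·a + 0.19·b = 1.67
Eliminate a: (row1) − 0.125/0.13·(row2) → -0.112692·b = -0.915769, so b = 8.12628.
Back-substitute: a = (0.69 − 0.07·8.12628) / 0.125 = 0.969283.

0.97 lb product A, 8.13 lb product B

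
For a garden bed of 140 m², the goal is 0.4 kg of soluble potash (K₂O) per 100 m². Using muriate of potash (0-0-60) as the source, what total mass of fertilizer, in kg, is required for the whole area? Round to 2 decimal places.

Product per 100 m² = 0.4 / 60% = 0.666667 kg.
Total product = 0.666667 × 140 / 100 = 0.933333 kg.

0.93 kg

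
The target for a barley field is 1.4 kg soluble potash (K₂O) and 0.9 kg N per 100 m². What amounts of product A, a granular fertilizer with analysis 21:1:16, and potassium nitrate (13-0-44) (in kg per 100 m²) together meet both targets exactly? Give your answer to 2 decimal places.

Let a = kg of product A, b = kg of potassium nitrate (per 100 m²).
K₂O: 0.16·a + 0.44·b = 1.4
N: 0.21·a + 0.13·b = 0.9
From row1: a = (1.4 − 0.44·b) / 0.16.
Into row2: 0.21·(1.4 − 0.44·b)/0.16 + 0.13·b = 0.9 → b = 2.09497, a = 2.98883.

2.99 kg product A, 2.09 kg potassium nitrate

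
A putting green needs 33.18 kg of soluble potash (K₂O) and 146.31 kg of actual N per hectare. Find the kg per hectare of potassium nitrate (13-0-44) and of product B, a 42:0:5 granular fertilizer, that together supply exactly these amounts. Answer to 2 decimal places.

With a, b = kg per hectare of potassium nitrate and product B:
K₂O: 0.44·a + 0.05·b = 33.18
N: 0.13·a + 0.42·b = 146.31
Eliminate a: (row1) − 0.44/0.13·(row2) → -1.37154·b = -462.023, so b = 336.8648.
Back-substitute: a = (33.18 − 0.05·336.8648) / 0.44 = 37.129.

37.13 kg potassium nitrate, 336.86 kg product B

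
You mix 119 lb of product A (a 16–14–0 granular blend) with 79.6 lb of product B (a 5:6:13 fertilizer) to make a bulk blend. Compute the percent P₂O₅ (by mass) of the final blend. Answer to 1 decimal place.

10.8% P₂O₅

Total mass = 119 + 79.6 = 198.6 lb.
P₂O₅ mass = 14%×119 + 6%×79.6 = 21.436 lb.
% P₂O₅ = 21.436 / 198.6 = 10.7936%.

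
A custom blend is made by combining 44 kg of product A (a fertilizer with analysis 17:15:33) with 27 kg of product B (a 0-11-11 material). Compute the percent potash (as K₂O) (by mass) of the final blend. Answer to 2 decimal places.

Total mass = 44 + 27 = 71 kg.
K₂O mass = 33%×44 + 11%×27 = 17.49 kg.
% K₂O = 17.49 / 71 = 24.6338%.

24.63% K₂O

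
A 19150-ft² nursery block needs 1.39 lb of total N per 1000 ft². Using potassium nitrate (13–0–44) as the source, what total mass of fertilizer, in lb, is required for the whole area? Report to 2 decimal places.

Product per 1000 ft² = 1.39 / 13% = 10.6923 lb.
Total product = 10.6923 × 19150 / 1000 = 204.758 lb.

204.76 lb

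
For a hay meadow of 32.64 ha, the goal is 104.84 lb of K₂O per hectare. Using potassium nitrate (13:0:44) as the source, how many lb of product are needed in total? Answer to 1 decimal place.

Product per hectare = 104.84 / 44% = 238.273 lb.
Total product = 238.273 × 32.64 = 7777.22 lb.

7777.2 lb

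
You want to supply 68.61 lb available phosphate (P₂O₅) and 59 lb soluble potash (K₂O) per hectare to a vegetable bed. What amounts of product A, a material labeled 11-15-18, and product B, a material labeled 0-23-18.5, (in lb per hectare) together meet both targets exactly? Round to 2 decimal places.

64.26 lb product A, 256.40 lb product B

Per-hectare balance (a = product A, b = product B):
P₂O₅: 0.15·a + 0.23·b = 68.61
K₂O: 0.18·a + 0.185·b = 59
Eliminate a: (row1) − 0.15/0.18·(row2) → 0.0758333·b = 19.4433, so b = 256.396.
Back-substitute: a = (68.61 − 0.23·256.396) / 0.15 = 64.2601.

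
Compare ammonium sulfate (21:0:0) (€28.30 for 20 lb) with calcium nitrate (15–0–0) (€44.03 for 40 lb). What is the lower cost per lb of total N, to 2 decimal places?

€6.74 per lb N (ammonium sulfate)

ammonium sulfate: N per bag = 20 × 21% = 4.2 lb; cost = 28.30 / 4.2 = €6.7381/lb N.
calcium nitrate: N per bag = 40 × 15% = 6 lb; cost = 44.03 / 6 = €7.3383/lb N.
ammonium sulfate is cheaper.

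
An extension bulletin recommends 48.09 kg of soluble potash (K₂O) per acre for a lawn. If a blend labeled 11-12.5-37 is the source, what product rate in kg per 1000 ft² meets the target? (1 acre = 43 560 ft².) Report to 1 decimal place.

3.0 kg of product per thousand sq ft

Product per acre = 48.09 / 37% = 129.973 kg.
Convert to per 1000 ft²: 129.973 × 0.0229568 = 2.98377 kg.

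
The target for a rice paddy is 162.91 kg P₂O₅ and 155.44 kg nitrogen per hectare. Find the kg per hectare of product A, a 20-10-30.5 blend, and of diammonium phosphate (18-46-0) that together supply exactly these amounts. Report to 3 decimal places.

569.981 kg product A, 230.243 kg diammonium phosphate

Per-hectare balance (a = product A, b = diammonium phosphate):
P₂O₅: 0.1·a + 0.46·b = 162.91
N: 0.2·a + 0.18·b = 155.44
Eliminate b: (row1) − 0.46/0.18·(row2) → -0.411111·a = -234.326, so a = 569.9811.
Then b = (155.44 − 0.2·569.9811) / 0.18 = 230.2432.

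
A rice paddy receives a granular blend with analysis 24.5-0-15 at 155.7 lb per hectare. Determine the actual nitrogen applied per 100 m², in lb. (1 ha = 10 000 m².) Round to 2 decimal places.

0.38 lb N per hundred sq m

nitrogen per hectare = 155.7 × 24.5% = 38.1465 lb.
Convert to per 100 m²: 38.1465 × 0.01 = 0.381465 lb.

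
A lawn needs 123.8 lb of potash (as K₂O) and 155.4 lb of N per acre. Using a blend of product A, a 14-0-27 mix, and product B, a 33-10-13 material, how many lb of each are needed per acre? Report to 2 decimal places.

291.28 lb product A, 347.33 lb product B

Let a = lb of product A, b = lb of product B (per acre).
K₂O: 0.27·a + 0.13·b = 123.8
N: 0.14·a + 0.33·b = 155.4
From row1: a = (123.8 − 0.13·b) / 0.27.
Into row2: 0.14·(123.8 − 0.13·b)/0.27 + 0.33·b = 155.4 → b = 347.334, a = 291.283.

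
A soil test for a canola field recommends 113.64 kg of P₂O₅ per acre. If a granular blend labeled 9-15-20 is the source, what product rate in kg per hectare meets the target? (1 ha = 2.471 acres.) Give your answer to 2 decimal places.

1872.03 kg of product per hectare

Product per acre = 113.64 / 15% = 757.6 kg.
Convert to per hectare: 757.6 × 2.471 = 1872.0296 kg.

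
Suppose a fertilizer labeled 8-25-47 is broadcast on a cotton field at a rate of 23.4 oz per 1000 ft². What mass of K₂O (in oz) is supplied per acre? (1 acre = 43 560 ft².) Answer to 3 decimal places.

K₂O per 1000 ft² = 23.4 × 47% = 10.998 oz.
Convert to per acre: 10.998 × 43.56 = 479.0729 oz.

479.073 oz K₂O per acre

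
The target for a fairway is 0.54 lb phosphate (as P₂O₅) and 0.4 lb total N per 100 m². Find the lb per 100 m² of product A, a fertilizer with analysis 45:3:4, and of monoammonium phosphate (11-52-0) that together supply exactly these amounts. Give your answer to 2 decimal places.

Per-100 m² balance (a = product A, b = monoammonium phosphate):
P₂O₅: 0.03·a + 0.52·b = 0.54
N: 0.45·a + 0.11·b = 0.4
Eliminate b: (row1) − 0.52/0.11·(row2) → -2.09727·a = -1.35091, so a = 0.644127.
Then b = (0.4 − 0.45·0.644127) / 0.11 = 1.0013.

0.64 lb product A, 1.00 lb monoammonium phosphate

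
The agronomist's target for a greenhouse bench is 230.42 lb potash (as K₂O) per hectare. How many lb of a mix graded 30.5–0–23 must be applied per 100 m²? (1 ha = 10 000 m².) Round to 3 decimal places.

Product per hectare = 230.42 / 23% = 1001.83 lb.
Convert to per 100 m²: 1001.83 × 0.01 = 10.0183 lb.

10.018 lb of product per hundred sq m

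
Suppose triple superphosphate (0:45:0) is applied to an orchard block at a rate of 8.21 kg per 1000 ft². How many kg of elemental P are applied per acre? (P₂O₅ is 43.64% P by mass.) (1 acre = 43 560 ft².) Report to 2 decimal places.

P₂O₅ per 1000 ft² = 8.21 × 45% = 3.6945 kg.
Elemental P = 3.6945 × 0.4364 = 1.61228 kg per 1000 ft².
Convert to per acre: 1.61228 × 43.56 = 70.2309 kg.

70.23 kg P per acre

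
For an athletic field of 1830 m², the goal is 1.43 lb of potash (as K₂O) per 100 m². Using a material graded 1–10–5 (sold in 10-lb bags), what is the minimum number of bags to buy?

Product per 100 m² = 1.43 / 5% = 28.6 lb.
Total product = 28.6 × 1830 / 100 = 523.38 lb.
Bags = ⌈523.38 / 10⌉ = 53.

53 bags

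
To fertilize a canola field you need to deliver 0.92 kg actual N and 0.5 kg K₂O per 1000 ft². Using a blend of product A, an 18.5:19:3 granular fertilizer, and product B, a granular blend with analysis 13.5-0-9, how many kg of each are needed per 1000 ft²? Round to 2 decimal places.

1.21 kg product A, 5.15 kg product B

With a, b = kg per 1000 ft² of product A and product B:
N: 0.185·a + 0.135·b = 0.92
K₂O: 0.03·a + 0.09·b = 0.5
Solving simultaneously: a = 1.21429, b = 5.15079.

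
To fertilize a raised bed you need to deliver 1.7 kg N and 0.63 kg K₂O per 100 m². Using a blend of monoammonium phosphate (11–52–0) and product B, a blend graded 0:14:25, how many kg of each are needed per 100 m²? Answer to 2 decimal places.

With a, b = kg per 100 m² of monoammonium phosphate and product B:
N: 0.11·a + 0·b = 1.7
K₂O: 0·a + 0.25·b = 0.63
Solving simultaneously: a = 15.4545, b = 2.52.

15.45 kg monoammonium phosphate, 2.52 kg product B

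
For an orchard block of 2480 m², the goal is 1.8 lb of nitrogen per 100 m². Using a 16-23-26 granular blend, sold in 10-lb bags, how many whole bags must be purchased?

Product per 100 m² = 1.8 / 16% = 11.25 lb.
Total product = 11.25 × 2480 / 100 = 279 lb.
Bags = ⌈279 / 10⌉ = 28.

28 bags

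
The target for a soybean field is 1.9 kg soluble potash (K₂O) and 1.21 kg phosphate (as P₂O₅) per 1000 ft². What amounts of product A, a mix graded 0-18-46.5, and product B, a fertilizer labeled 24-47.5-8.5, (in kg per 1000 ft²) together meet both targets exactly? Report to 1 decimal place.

3.9 kg product A, 1.1 kg product B

Per-1000 ft² balance (a = product A, b = product B):
K₂O: 0.465·a + 0.085·b = 1.9
P₂O₅: 0.18·a + 0.475·b = 1.21
From row1: a = (1.9 − 0.085·b) / 0.465.
Into row2: 0.18·(1.9 − 0.085·b)/0.465 + 0.475·b = 1.21 → b = 1.07333, a = 3.88982.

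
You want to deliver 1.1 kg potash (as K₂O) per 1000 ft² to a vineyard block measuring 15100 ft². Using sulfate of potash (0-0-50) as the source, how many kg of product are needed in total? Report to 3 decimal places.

33.220 kg

Product per 1000 ft² = 1.1 / 50% = 2.2 kg.
Total product = 2.2 × 15100 / 1000 = 33.22 kg.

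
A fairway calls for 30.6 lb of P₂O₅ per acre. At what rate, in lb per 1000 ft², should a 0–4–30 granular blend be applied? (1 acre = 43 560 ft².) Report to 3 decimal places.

17.562 lb of product per thousand sq ft

Product per acre = 30.6 / 4% = 765 lb.
Convert to per 1000 ft²: 765 × 0.0229568 = 17.56198 lb.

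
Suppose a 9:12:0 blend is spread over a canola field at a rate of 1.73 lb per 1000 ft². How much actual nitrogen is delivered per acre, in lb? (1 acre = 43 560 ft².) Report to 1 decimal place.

6.8 lb N per acre

nitrogen per 1000 ft² = 1.73 × 9% = 0.1557 lb.
Convert to per acre: 0.1557 × 43.56 = 6.78229 lb.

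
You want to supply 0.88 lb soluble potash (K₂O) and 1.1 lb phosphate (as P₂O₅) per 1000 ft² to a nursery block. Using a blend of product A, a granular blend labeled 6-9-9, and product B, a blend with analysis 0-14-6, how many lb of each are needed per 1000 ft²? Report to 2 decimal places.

With a, b = lb per 1000 ft² of product A and product B:
K₂O: 0.09·a + 0.06·b = 0.88
P₂O₅: 0.09·a + 0.14·b = 1.1
Solving simultaneously: a = 7.94444, b = 2.75.

7.94 lb product A, 2.75 lb product B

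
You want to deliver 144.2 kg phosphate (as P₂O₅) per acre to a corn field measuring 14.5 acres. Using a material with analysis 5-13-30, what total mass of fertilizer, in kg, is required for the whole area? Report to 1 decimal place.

16083.8 kg

Product per acre = 144.2 / 13% = 1109.23 kg.
Total product = 1109.23 × 14.5 = 16083.846 kg.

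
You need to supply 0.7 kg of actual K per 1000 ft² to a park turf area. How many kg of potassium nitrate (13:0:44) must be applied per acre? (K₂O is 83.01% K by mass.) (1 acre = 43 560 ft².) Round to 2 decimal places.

As K₂O: 0.7 / 0.8301 = 0.843272 kg per 1000 ft².
Product per 1000 ft² = 0.843272 / 44% = 1.91653 kg.
Convert to per acre: 1.91653 × 43.56 = 83.4839 kg.

83.48 kg of product per acre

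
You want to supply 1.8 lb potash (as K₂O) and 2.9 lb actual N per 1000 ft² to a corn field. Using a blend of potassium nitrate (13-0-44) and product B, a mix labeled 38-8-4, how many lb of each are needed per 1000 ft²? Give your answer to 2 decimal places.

3.51 lb potassium nitrate, 6.43 lb product B

Per-1000 ft² balance (a = potassium nitrate, b = product B):
K₂O: 0.44·a + 0.04·b = 1.8
N: 0.13·a + 0.38·b = 2.9
Eliminate b: (row1) − 0.04/0.38·(row2) → 0.426316·a = 1.49474, so a = 3.50617.
Then b = (2.9 − 0.13·3.50617) / 0.38 = 6.4321.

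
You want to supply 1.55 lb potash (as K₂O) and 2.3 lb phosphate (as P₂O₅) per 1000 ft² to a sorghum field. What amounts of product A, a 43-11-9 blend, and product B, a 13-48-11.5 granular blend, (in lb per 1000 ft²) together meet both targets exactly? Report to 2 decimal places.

15.70 lb product A, 1.19 lb product B

With a, b = lb per 1000 ft² of product A and product B:
K₂O: 0.09·a + 0.115·b = 1.55
P₂O₅: 0.11·a + 0.48·b = 2.3
Eliminate b: (row1) − 0.115/0.48·(row2) → 0.0636458·a = 0.998958, so a = 15.6956.
Then b = (2.3 − 0.11·15.6956) / 0.48 = 1.19476.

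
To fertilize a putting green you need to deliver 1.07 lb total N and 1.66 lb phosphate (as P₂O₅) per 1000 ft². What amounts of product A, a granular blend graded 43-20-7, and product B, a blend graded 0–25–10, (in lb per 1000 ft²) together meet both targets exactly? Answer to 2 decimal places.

2.49 lb product A, 4.65 lb product B

Let a = lb of product A, b = lb of product B (per 1000 ft²).
N: 0.43·a + 0·b = 1.07
P₂O₅: 0.2·a + 0.25·b = 1.66
From row1: a = (1.07 − 0·b) / 0.43.
Into row2: 0.2·(1.07 − 0·b)/0.43 + 0.25·b = 1.66 → b = 4.6493, a = 2.48837.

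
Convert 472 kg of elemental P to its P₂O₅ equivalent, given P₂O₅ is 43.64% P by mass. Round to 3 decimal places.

P₂O₅ = 472 / 0.4364 = 1081.5765 kg.

1081.577 kg P₂O₅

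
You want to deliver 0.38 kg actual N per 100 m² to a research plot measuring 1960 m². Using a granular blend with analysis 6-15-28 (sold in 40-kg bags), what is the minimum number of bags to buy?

4 bags

Product per 100 m² = 0.38 / 6% = 6.33333 kg.
Total product = 6.33333 × 1960 / 100 = 124.133 kg.
Bags = ⌈124.133 / 40⌉ = 4.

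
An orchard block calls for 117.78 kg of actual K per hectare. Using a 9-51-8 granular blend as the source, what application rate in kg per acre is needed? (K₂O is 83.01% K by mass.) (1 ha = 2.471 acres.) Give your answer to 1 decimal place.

717.8 kg of product per acre

As K₂O: 117.78 / 0.8301 = 141.887 kg per hectare.
Product per hectare = 141.887 / 8% = 1773.58 kg.
Convert to per acre: 1773.58 × 0.404694 = 717.759 kg.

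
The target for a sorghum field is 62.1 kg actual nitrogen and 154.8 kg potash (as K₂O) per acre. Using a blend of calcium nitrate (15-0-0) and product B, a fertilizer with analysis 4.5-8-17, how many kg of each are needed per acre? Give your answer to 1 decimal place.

140.8 kg calcium nitrate, 910.6 kg product B

Per-acre balance (a = calcium nitrate, b = product B):
N: 0.15·a + 0.045·b = 62.1
K₂O: 0·a + 0.17·b = 154.8
Solving simultaneously: a = 140.824, b = 910.588.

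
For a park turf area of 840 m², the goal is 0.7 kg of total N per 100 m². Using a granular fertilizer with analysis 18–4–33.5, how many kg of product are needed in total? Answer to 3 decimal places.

Product per 100 m² = 0.7 / 18% = 3.88889 kg.
Total product = 3.88889 × 840 / 100 = 32.6667 kg.

32.667 kg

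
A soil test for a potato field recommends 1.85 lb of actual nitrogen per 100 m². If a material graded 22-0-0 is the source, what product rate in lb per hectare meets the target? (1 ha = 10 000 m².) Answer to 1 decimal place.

Product per 100 m² = 1.85 / 22% = 8.40909 lb.
Convert to per hectare: 8.40909 × 100 = 840.909 lb.

840.9 lb of product per hectare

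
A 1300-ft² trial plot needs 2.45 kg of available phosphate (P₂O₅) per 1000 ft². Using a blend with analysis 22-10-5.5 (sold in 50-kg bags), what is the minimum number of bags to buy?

Product per 1000 ft² = 2.45 / 10% = 24.5 kg.
Total product = 24.5 × 1300 / 1000 = 31.85 kg.
Bags = ⌈31.85 / 50⌉ = 1.

1 bags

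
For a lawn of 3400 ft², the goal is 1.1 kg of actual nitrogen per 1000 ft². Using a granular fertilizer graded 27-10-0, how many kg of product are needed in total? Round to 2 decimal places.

Product per 1000 ft² = 1.1 / 27% = 4.07407 kg.
Total product = 4.07407 × 3400 / 1000 = 13.8519 kg.

13.85 kg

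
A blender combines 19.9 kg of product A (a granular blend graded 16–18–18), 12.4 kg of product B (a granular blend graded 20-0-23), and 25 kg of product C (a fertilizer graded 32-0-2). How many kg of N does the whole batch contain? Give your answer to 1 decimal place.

N mass = 16%×19.9 + 20%×12.4 + 32%×25 = 13.664 kg.

13.7 kg N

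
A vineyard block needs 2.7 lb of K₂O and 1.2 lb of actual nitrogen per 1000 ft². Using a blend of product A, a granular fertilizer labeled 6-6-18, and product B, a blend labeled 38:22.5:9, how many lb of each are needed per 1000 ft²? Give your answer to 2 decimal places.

Let a = lb of product A, b = lb of product B (per 1000 ft²).
K₂O: 0.18·a + 0.09·b = 2.7
N: 0.06·a + 0.38·b = 1.2
Eliminate b: (row1) − 0.09/0.38·(row2) → 0.165789·a = 2.41579, so a = 14.5714.
Then b = (1.2 − 0.06·14.5714) / 0.38 = 0.857143.

14.57 lb product A, 0.86 lb product B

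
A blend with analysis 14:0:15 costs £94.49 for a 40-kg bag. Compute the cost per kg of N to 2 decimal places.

£16.87 per kg N

N in bag = 40 × 14% = 5.6 kg.
Cost per kg N = £94.49 / 5.6 = £16.8732.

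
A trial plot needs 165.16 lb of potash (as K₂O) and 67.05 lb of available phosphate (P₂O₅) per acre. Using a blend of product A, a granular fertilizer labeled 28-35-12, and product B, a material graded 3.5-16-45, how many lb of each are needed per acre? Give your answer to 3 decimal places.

27.093 lb product A, 359.798 lb product B

Let a = lb of product A, b = lb of product B (per acre).
K₂O: 0.12·a + 0.45·b = 165.16
P₂O₅: 0.35·a + 0.16·b = 67.05
Eliminate a: (row1) − 0.12/0.35·(row2) → 0.395143·b = 142.171, so b = 359.7975.
Back-substitute: a = (165.16 − 0.45·359.7975) / 0.12 = 27.0926.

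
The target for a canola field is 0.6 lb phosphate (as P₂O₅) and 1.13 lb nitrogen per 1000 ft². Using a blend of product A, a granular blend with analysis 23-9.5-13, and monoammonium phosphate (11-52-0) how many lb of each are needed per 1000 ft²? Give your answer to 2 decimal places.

4.78 lb product A, 0.28 lb monoammonium phosphate

Let a = lb of product A, b = lb of monoammonium phosphate (per 1000 ft²).
P₂O₅: 0.095·a + 0.52·b = 0.6
N: 0.23·a + 0.11·b = 1.13
Solving simultaneously: a = 4.77874, b = 0.280806.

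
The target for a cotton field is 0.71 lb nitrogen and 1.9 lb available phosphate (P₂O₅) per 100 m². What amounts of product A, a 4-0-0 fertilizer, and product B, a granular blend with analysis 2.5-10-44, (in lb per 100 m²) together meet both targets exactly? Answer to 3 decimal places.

5.875 lb product A, 19.000 lb product B

Let a = lb of product A, b = lb of product B (per 100 m²).
N: 0.04·a + 0.025·b = 0.71
P₂O₅: 0·a + 0.1·b = 1.9
Solving simultaneously: a = 5.875, b = 19.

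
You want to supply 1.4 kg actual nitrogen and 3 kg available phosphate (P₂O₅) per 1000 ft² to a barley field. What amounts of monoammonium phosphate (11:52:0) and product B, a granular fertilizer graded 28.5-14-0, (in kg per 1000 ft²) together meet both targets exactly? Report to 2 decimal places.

4.96 kg monoammonium phosphate, 3.00 kg product B

Let a = kg of monoammonium phosphate, b = kg of product B (per 1000 ft²).
N: 0.11·a + 0.285·b = 1.4
P₂O₅: 0.52·a + 0.14·b = 3
Eliminate a: (row1) − 0.11/0.52·(row2) → 0.255385·b = 0.765385, so b = 2.99699.
Back-substitute: a = (1.4 − 0.285·2.99699) / 0.11 = 4.96235.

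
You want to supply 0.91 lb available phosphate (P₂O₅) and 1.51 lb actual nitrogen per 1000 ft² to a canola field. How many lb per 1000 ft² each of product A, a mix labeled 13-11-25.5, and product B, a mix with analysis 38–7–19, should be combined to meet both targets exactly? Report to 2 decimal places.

7.34 lb product A, 1.46 lb product B

Let a = lb of product A, b = lb of product B (per 1000 ft²).
P₂O₅: 0.11·a + 0.07·b = 0.91
N: 0.13·a + 0.38·b = 1.51
From row1: a = (0.91 − 0.07·b) / 0.11.
Into row2: 0.13·(0.91 − 0.07·b)/0.11 + 0.38·b = 1.51 → b = 1.46177, a = 7.34251.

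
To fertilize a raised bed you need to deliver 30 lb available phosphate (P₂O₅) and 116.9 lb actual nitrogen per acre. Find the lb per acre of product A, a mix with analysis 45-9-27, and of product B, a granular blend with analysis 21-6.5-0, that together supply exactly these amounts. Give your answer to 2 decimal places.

Let a = lb of product A, b = lb of product B (per acre).
P₂O₅: 0.09·a + 0.065·b = 30
N: 0.45·a + 0.21·b = 116.9
Eliminate b: (row1) − 0.065/0.21·(row2) → -0.0492857·a = -6.18333, so a = 125.459.
Then b = (116.9 − 0.45·125.459) / 0.21 = 287.826.

125.46 lb product A, 287.83 lb product B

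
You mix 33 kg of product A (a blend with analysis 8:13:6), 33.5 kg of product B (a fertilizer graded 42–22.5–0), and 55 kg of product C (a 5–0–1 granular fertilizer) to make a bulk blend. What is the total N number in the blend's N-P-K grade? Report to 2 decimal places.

16.02% N

Total mass = 33 + 33.5 + 55 = 121.5 kg.
N mass = 8%×33 + 42%×33.5 + 5%×55 = 19.46 kg.
% N = 19.46 / 121.5 = 16.0165%.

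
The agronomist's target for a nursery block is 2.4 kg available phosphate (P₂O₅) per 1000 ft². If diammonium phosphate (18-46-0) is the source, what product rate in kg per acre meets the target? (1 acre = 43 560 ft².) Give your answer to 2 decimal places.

227.27 kg of product per acre

Product per 1000 ft² = 2.4 / 46% = 5.21739 kg.
Convert to per acre: 5.21739 × 43.56 = 227.2696 kg.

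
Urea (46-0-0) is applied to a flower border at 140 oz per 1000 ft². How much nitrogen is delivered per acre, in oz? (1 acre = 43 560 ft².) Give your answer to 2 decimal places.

nitrogen per 1000 ft² = 140 × 46% = 64.4 oz.
Convert to per acre: 64.4 × 43.56 = 2805.264 oz.

2805.26 oz N per acre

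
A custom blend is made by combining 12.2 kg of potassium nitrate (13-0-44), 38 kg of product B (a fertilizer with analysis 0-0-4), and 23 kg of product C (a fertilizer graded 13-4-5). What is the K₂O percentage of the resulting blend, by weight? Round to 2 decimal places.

Total mass = 12.2 + 38 + 23 = 73.2 kg.
K₂O mass = 44%×12.2 + 4%×38 + 5%×23 = 8.038 kg.
% K₂O = 8.038 / 73.2 = 10.9809%.

10.98% K₂O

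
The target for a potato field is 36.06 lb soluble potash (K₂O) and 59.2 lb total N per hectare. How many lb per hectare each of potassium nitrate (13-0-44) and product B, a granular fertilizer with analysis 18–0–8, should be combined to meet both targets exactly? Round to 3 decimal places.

25.506 lb potassium nitrate, 310.468 lb product B

Per-hectare balance (a = potassium nitrate, b = product B):
K₂O: 0.44·a + 0.08·b = 36.06
N: 0.13·a + 0.18·b = 59.2
Eliminate b: (row1) − 0.08/0.18·(row2) → 0.382222·a = 9.74889, so a = 25.5058.
Then b = (59.2 − 0.13·25.5058) / 0.18 = 310.46802.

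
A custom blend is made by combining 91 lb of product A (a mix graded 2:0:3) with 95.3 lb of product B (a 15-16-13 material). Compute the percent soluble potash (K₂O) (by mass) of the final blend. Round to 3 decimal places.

8.115% K₂O

Total mass = 91 + 95.3 = 186.3 lb.
K₂O mass = 3%×91 + 13%×95.3 = 15.119 lb.
% K₂O = 15.119 / 186.3 = 8.11541%.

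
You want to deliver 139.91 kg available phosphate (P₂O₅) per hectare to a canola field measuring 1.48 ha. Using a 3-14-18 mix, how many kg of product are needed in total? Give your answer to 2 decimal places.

1479.05 kg

Product per hectare = 139.91 / 14% = 999.357 kg.
Total product = 999.357 × 1.48 = 1479.049 kg.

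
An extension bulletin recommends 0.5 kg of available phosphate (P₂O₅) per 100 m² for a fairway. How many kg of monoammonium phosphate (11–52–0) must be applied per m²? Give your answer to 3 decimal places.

0.010 kg of product per sq m

Product per 100 m² = 0.5 / 52% = 0.961538 kg.
Convert to per m²: 0.961538 × 0.01 = 0.00961538 kg.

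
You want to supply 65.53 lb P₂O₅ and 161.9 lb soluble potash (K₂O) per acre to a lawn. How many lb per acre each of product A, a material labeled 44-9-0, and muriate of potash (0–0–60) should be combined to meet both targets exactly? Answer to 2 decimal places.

Per-acre balance (a = product A, b = muriate of potash):
P₂O₅: 0.09·a + 0·b = 65.53
K₂O: 0·a + 0.6·b = 161.9
Solving simultaneously: a = 728.111, b = 269.833.

728.11 lb product A, 269.83 lb muriate of potash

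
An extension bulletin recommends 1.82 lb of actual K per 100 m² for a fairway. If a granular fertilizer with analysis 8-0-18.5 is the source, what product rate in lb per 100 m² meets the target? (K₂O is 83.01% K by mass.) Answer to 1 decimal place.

As K₂O: 1.82 / 0.8301 = 2.19251 lb per 100 m².
Product per 100 m² = 2.19251 / 18.5% = 11.8514 lb.

11.9 lb of product per hundred sq m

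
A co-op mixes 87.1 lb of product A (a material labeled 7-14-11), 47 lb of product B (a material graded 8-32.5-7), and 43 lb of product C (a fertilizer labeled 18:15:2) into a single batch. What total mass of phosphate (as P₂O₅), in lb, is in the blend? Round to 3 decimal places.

P₂O₅ mass = 14%×87.1 + 32.5%×47 + 15%×43 = 33.919 lb.

33.919 lb P₂O₅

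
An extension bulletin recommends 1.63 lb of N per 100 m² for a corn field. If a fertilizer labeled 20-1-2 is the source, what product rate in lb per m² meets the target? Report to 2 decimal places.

0.08 lb of product per sq m

Product per 100 m² = 1.63 / 20% = 8.15 lb.
Convert to per m²: 8.15 × 0.01 = 0.0815 lb.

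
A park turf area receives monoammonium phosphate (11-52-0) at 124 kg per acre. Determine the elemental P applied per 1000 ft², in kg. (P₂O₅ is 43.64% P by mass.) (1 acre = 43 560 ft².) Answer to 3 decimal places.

0.646 kg P per thousand sq ft

P₂O₅ per acre = 124 × 52% = 64.48 kg.
Elemental P = 64.48 × 0.4364 = 28.1391 kg per acre.
Convert to per 1000 ft²: 28.1391 × 0.0229568 = 0.645984 kg.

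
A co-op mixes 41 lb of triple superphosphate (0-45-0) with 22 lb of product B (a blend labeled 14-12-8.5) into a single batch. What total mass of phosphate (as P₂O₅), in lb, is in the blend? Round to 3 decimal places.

21.090 lb P₂O₅

P₂O₅ mass = 45%×41 + 12%×22 = 21.09 lb.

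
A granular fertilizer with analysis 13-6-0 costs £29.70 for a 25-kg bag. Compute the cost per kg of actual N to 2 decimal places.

£9.14 per kg N

N in bag = 25 × 13% = 3.25 kg.
Cost per kg N = £29.70 / 3.25 = £9.1385.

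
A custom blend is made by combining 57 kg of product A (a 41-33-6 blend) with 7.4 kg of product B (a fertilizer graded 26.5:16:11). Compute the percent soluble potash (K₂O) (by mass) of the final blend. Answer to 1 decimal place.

Total mass = 57 + 7.4 = 64.4 kg.
K₂O mass = 6%×57 + 11%×7.4 = 4.234 kg.
% K₂O = 4.234 / 64.4 = 6.57453%.

6.6% K₂O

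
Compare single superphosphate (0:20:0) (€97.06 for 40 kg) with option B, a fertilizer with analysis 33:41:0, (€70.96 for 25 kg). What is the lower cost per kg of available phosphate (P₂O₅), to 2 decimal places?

single superphosphate: P₂O₅ per bag = 40 × 20% = 8 kg; cost = 97.06 / 8 = €12.1325/kg P₂O₅.
option B: P₂O₅ per bag = 25 × 41% = 10.25 kg; cost = 70.96 / 10.25 = €6.9229/kg P₂O₅.
option B is cheaper.

€6.92 per kg P₂O₅ (option B)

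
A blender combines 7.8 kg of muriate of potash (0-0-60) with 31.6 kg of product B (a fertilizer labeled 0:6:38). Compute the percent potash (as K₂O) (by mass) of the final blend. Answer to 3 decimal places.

42.355% K₂O

Total mass = 7.8 + 31.6 = 39.4 kg.
K₂O mass = 60%×7.8 + 38%×31.6 = 16.688 kg.
% K₂O = 16.688 / 39.4 = 42.3553%.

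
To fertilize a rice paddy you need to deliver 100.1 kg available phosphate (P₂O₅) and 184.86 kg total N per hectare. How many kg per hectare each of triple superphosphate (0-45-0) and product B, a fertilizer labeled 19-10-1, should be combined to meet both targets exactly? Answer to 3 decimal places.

With a, b = kg per hectare of triple superphosphate and product B:
P₂O₅: 0.45·a + 0.1·b = 100.1
N: 0·a + 0.19·b = 184.86
Solving simultaneously: a = 6.23392, b = 972.9474.

6.234 kg triple superphosphate, 972.947 kg product B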